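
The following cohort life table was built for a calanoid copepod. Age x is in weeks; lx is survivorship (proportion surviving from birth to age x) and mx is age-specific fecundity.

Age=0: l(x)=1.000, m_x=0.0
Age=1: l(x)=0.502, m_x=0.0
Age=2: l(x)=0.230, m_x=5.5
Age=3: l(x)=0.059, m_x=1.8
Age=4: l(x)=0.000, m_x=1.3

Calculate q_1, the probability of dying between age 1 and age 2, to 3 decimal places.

q_1 = (l_1 − l_2) / l_1 = (0.502 − 0.23) / 0.502
     = 0.272 / 0.502 = 0.541833… → 0.542

0.542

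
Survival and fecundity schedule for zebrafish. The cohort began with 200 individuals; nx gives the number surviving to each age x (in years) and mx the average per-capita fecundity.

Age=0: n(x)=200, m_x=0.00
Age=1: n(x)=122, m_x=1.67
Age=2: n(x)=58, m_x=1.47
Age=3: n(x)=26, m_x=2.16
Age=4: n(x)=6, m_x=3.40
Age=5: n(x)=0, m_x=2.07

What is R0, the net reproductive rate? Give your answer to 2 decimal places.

1.83

lx = nx/n0 = nx/200: 1, 0.61, 0.29, 0.13, 0.03, 0
lx·mx by age: 0, 1.0187, 0.4263, 0.2808, 0.102, 0
R0 = Σ lx·mx = 1.8278 → 1.83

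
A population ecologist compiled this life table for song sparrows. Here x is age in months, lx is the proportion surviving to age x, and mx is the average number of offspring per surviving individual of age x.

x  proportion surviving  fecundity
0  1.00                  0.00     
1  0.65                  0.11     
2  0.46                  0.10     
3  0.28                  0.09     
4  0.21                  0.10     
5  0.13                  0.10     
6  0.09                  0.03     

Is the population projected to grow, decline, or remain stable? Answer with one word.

declining

R0 = Σ lx·mx = 0 + 0.0715 + 0.046 + 0.0252 + 0.021 + 0.013 + 0.0027 = 0.1794
R0 < 1, so the population is declining.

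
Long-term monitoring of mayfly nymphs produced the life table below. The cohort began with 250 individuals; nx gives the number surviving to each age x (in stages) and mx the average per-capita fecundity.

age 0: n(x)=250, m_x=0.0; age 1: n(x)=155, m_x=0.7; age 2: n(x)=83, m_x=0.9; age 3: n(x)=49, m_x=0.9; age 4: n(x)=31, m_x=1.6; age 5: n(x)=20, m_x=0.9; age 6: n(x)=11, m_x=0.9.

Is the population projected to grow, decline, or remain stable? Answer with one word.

growing

lx = nx/n0 = nx/250: 1, 0.62, 0.332, 0.196, 0.124, 0.08, 0.044
R0 = Σ lx·mx = 0 + 0.434 + 0.2988 + 0.1764 + 0.1984 + 0.072 + 0.0396 = 1.2192
R0 > 1, so the population is growing.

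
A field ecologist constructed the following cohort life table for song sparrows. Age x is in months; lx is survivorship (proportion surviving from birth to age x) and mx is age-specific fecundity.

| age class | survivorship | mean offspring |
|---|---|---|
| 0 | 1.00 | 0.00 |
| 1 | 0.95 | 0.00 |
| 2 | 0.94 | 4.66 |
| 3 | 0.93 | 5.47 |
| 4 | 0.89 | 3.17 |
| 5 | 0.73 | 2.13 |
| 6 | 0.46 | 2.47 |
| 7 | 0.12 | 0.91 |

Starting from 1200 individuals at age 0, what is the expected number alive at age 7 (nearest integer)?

144

Expected survivors = N0 · l_7 = 1200 × 0.12 = 144 → 144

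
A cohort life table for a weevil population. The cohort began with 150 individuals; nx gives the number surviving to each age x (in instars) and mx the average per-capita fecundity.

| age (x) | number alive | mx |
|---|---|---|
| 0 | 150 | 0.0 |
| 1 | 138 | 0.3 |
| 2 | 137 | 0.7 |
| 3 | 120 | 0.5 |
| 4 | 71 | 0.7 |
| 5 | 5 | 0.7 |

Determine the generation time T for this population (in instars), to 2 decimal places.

lx = nx/n0 = nx/150: 1, 0.92, 0.91333…, 0.8, 0.47333…, 0.03333…
lx·mx: 0, 0.276, 0.639333…, 0.4, 0.331333…, 0.023333… → R0 = 1.67…
x·lx·mx: 0, 0.276, 1.278667…, 1.2, 1.325333…, 0.116667… → Σ = 4.196667…
T = 4.196667… / 1.67… = 2.512974… → 2.51

2.51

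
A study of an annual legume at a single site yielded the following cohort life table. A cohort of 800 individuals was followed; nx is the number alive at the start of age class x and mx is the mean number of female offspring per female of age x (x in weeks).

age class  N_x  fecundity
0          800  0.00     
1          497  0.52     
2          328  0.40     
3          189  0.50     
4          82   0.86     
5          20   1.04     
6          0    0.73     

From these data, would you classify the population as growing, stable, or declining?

declining

lx = nx/n0 = nx/800: 1, 0.62125, 0.41, 0.23625, 0.1025, 0.025, 0
R0 = Σ lx·mx = 0 + 0.32305… + 0.164 + 0.118125… + 0.08815 + 0.026 + 0 = 0.719325…
R0 < 1, so the population is declining.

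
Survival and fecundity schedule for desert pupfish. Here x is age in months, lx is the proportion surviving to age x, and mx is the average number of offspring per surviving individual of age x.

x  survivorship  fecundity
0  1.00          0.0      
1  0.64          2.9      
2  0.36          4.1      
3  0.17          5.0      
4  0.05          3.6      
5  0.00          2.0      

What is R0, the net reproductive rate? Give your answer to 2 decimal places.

4.36

lx·mx by age: 0, 1.856, 1.476, 0.85, 0.18, 0
R0 = Σ lx·mx = 4.362 → 4.36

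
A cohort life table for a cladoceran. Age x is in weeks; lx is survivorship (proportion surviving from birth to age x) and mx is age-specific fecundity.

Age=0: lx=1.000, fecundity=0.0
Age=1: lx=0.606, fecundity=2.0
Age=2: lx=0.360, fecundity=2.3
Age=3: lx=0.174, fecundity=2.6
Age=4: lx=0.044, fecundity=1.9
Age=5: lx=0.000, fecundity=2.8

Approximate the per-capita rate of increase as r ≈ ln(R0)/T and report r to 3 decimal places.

0.535

R0 = Σ lx·mx = 0 + 1.212 + 0.828 + 0.4524 + 0.0836 + 0 = 2.576
Σ x·lx·mx = 4.5596; T = 4.5596/2.576 = 1.77003…
r ≈ ln(R0)/T = ln(2.576)/1.77003… = 0.53459… → 0.535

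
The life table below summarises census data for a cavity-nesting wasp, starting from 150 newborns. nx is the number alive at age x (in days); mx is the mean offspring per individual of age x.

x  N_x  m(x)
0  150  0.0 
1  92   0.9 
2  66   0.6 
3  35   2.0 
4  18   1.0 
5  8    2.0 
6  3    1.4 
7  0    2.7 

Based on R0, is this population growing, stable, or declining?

growing

lx = nx/n0 = nx/150: 1, 0.61333…, 0.44, 0.23333…, 0.12, 0.05333…, 0.02, 0
R0 = Σ lx·mx = 0 + 0.552… + 0.264 + 0.466667… + 0.12 + 0.106667… + 0.028 + 0 = 1.537333…
R0 > 1, so the population is growing.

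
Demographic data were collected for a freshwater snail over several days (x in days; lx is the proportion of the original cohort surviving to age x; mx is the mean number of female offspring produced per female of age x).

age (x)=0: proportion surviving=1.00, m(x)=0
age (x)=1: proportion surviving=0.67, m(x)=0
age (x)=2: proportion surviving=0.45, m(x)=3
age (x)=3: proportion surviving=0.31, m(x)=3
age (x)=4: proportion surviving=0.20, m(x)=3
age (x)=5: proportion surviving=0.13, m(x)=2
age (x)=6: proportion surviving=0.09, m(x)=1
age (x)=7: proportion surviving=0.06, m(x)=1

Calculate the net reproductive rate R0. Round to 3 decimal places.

lx·mx by age: 0, 0, 1.35, 0.93, 0.6, 0.26, 0.09, 0.06
R0 = Σ lx·mx = 3.29 → 3.290

3.290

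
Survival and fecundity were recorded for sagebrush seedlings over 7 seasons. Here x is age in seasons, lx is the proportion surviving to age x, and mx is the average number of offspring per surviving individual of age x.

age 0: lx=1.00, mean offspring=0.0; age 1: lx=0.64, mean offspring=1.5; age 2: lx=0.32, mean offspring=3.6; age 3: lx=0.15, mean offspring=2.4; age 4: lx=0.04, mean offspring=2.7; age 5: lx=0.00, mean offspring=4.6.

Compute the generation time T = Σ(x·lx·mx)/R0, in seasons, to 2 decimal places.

lx·mx: 0, 0.96, 1.152, 0.36, 0.108, 0 → R0 = 2.58
x·lx·mx: 0, 0.96, 2.304, 1.08, 0.432, 0 → Σ = 4.776
T = 4.776 / 2.58 = 1.851163… → 1.85

1.85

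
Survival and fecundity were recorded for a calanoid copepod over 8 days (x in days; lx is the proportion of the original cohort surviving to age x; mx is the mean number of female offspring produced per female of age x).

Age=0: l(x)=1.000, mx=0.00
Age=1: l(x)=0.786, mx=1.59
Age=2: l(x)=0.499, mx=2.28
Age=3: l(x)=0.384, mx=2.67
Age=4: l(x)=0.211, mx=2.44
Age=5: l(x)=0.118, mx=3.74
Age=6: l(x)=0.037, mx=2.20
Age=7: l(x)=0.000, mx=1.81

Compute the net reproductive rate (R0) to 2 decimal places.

4.45

lx·mx by age: 0, 1.24974, 1.13772, 1.02528, 0.51484, 0.44132, 0.0814, 0
R0 = Σ lx·mx = 4.4503 → 4.45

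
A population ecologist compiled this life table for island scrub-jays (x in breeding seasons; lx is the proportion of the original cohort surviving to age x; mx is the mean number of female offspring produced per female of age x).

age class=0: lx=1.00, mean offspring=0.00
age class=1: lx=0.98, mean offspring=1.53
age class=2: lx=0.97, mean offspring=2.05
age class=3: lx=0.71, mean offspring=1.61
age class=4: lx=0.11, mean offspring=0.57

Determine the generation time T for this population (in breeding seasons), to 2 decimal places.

1.95

lx·mx: 0, 1.4994, 1.9885, 1.1431, 0.0627 → R0 = 4.6937
x·lx·mx: 0, 1.4994, 3.977, 3.4293, 0.2508 → Σ = 9.1565
T = 9.1565 / 4.6937 = 1.950806… → 1.95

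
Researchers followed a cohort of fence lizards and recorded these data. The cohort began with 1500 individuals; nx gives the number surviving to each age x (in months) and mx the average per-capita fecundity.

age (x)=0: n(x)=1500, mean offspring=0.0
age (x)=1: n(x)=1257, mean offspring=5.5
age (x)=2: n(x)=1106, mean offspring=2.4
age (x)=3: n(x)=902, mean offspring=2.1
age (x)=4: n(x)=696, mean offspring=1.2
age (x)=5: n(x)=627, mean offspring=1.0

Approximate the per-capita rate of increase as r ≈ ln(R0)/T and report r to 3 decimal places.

lx = nx/n0 = nx/1500: 1, 0.838, 0.73733…, 0.60133…, 0.464, 0.418
R0 = Σ lx·mx = 0 + 4.609 + 1.7696… + 1.2628… + 0.5568 + 0.418 = 8.6162…
Σ x·lx·mx = 16.2538…; T = 16.2538…/8.6162… = 1.88642…
r ≈ ln(R0)/T = ln(8.6162…)/1.88642… = 1.14165… → 1.142

1.142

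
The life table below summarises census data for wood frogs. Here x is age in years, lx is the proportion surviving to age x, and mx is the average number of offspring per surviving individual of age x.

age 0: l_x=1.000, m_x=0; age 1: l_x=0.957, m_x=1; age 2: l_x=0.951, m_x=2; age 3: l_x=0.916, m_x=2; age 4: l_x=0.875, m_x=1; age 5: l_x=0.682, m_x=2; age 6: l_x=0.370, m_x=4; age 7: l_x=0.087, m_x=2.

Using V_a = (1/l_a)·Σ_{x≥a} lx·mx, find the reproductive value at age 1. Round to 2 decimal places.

lx·mx for x ≥ 1: 0.957, 1.902, 1.832, 0.875, 1.364, 1.48, 0.174 → sum = 8.584
V_1 = 8.584 / l_1 = 8.584 / 0.957 = 8.969697… → 8.97

8.97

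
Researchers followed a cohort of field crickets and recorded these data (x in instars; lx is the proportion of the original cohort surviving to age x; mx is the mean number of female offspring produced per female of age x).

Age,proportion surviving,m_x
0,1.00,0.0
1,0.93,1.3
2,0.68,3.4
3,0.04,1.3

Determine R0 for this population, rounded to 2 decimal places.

lx·mx by age: 0, 1.209, 2.312, 0.052
R0 = Σ lx·mx = 3.573 → 3.57

3.57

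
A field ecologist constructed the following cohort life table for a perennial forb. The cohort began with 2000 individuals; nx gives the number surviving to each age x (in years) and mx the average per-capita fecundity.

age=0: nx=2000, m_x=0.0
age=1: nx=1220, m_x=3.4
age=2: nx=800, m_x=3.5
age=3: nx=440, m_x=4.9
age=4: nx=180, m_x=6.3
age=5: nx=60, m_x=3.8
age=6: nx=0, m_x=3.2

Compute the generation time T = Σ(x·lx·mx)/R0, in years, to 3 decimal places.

2.092

lx = nx/n0 = nx/2000: 1, 0.61, 0.4, 0.22, 0.09, 0.03, 0
lx·mx: 0, 2.074, 1.4, 1.078, 0.567, 0.114, 0 → R0 = 5.233
x·lx·mx: 0, 2.074, 2.8, 3.234, 2.268, 0.57, 0 → Σ = 10.946
T = 10.946 / 5.233 = 2.091726… → 2.092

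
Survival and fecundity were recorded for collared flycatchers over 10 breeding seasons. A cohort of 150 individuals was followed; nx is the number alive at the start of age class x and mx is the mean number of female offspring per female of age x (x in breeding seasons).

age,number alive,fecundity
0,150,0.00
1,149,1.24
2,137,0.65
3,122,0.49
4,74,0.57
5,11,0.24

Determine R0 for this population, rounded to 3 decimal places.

lx = nx/n0 = nx/150: 1, 0.99333…, 0.91333…, 0.81333…, 0.49333…, 0.07333…
lx·mx by age: 0, 1.231733…, 0.593667…, 0.398533…, 0.2812…, 0.0176…
R0 = Σ lx·mx = 2.522733… → 2.523

2.523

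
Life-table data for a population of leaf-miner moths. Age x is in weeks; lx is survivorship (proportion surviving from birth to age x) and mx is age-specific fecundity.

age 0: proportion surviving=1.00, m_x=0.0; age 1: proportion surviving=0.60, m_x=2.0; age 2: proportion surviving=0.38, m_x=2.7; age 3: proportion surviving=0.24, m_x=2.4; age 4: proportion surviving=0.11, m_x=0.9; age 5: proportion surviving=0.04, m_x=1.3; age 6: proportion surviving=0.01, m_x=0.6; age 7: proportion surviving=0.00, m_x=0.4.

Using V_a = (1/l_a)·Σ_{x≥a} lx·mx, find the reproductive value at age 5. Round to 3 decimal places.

1.450

lx·mx for x ≥ 5: 0.052, 0.006, 0 → sum = 0.058
V_5 = 0.058 / l_5 = 0.058 / 0.04 = 1.45 → 1.450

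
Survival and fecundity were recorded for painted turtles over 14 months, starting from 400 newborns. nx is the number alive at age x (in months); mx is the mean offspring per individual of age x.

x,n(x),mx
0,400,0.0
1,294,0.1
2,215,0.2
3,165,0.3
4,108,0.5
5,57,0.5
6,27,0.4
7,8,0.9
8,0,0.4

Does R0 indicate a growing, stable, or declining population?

lx = nx/n0 = nx/400: 1, 0.735, 0.5375, 0.4125, 0.27, 0.1425, 0.0675, 0.02, 0
R0 = Σ lx·mx = 0 + 0.0735 + 0.1075 + 0.12375 + 0.135 + 0.07125 + 0.027 + 0.018 + 0 = 0.556
R0 < 1, so the population is declining.

declining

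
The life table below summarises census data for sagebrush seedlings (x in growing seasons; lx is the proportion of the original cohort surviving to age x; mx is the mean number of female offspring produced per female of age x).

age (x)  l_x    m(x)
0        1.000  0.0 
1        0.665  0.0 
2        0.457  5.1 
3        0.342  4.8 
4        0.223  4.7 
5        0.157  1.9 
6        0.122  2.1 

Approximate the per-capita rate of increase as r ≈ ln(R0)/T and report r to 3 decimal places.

R0 = Σ lx·mx = 0 + 0 + 2.3307 + 1.6416 + 1.0481 + 0.2983 + 0.2562 = 5.5749
Σ x·lx·mx = 16.8073; T = 16.8073/5.5749 = 3.01482…
r ≈ ln(R0)/T = ln(5.5749)/3.01482… = 0.56994… → 0.570

0.570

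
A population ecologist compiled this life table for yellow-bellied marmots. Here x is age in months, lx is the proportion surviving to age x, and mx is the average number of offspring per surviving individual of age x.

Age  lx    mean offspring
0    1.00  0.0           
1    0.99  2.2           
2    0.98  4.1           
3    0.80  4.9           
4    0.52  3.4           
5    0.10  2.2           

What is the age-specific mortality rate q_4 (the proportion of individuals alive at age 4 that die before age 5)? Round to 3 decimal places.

0.808

q_4 = (l_4 − l_5) / l_4 = (0.52 − 0.1) / 0.52
     = 0.42 / 0.52 = 0.807692… → 0.808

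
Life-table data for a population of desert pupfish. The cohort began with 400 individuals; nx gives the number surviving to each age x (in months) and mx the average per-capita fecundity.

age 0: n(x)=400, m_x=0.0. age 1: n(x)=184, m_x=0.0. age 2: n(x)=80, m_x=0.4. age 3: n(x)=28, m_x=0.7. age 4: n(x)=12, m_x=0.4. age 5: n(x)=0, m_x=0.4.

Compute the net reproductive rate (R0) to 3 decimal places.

0.141

lx = nx/n0 = nx/400: 1, 0.46, 0.2, 0.07, 0.03, 0
lx·mx by age: 0, 0, 0.08, 0.049, 0.012, 0
R0 = Σ lx·mx = 0.141 → 0.141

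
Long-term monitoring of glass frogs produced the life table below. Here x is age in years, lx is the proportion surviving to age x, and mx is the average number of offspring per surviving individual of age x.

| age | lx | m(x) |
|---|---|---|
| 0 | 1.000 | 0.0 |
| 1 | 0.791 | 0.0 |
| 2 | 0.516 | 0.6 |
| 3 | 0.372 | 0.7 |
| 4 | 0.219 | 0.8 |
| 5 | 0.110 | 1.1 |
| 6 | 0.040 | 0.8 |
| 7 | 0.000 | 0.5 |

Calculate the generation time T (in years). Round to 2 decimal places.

lx·mx: 0, 0, 0.3096, 0.2604, 0.1752, 0.121, 0.032, 0 → R0 = 0.8982
x·lx·mx: 0, 0, 0.6192, 0.7812, 0.7008, 0.605, 0.192, 0 → Σ = 2.8982
T = 2.8982 / 0.8982 = 3.226676… → 3.23

3.23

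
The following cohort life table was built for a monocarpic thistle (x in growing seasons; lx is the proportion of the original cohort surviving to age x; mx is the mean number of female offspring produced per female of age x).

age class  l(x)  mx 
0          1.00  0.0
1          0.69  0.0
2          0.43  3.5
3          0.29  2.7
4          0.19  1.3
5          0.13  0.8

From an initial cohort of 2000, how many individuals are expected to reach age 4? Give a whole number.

380

Expected survivors = N0 · l_4 = 2000 × 0.19 = 380 → 380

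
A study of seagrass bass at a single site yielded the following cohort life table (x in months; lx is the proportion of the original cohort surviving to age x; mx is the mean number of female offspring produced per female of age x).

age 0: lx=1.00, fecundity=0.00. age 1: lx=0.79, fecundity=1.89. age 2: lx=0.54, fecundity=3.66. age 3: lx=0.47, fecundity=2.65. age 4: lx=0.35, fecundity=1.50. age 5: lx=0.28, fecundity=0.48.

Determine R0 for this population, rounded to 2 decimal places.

lx·mx by age: 0, 1.4931, 1.9764, 1.2455, 0.525, 0.1344
R0 = Σ lx·mx = 5.3744 → 5.37

5.37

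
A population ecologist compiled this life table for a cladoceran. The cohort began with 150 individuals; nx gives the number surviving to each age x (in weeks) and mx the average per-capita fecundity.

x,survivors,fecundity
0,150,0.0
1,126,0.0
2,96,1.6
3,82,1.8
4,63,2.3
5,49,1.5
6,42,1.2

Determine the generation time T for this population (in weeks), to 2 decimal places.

lx = nx/n0 = nx/150: 1, 0.84, 0.64, 0.54667…, 0.42, 0.32667…, 0.28
lx·mx: 0, 0, 1.024, 0.984…, 0.966, 0.49…, 0.336 → R0 = 3.8…
x·lx·mx: 0, 0, 2.048, 2.952…, 3.864, 2.45…, 2.016 → Σ = 13.33…
T = 13.33… / 3.8… = 3.507895… → 3.51

3.51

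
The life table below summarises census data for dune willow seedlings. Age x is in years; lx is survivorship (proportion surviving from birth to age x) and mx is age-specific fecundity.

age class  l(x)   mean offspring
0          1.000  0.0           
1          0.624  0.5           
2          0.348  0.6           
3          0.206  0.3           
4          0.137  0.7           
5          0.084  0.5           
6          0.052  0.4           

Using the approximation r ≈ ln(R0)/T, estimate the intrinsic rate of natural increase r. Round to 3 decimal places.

R0 = Σ lx·mx = 0 + 0.312 + 0.2088 + 0.0618 + 0.0959 + 0.042 + 0.0208 = 0.7413
Σ x·lx·mx = 1.6334; T = 1.6334/0.7413 = 2.20343…
r ≈ ln(R0)/T = ln(0.7413)/2.20343… = -0.13586… → -0.136

-0.136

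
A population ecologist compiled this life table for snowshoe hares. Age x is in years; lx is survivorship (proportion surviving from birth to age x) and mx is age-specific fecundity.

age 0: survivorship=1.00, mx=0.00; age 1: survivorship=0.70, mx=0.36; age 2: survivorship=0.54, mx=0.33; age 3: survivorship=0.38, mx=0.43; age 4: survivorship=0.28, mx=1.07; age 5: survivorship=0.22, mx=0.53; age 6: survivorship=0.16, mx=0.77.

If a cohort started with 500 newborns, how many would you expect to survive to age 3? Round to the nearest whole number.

190

Expected survivors = N0 · l_3 = 500 × 0.38 = 190 → 190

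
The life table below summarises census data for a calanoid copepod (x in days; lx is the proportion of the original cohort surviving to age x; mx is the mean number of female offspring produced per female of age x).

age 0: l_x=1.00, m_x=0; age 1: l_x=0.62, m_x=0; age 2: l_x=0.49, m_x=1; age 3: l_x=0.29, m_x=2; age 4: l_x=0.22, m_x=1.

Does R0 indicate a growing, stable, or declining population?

growing

R0 = Σ lx·mx = 0 + 0 + 0.49 + 0.58 + 0.22 = 1.29
R0 > 1, so the population is growing.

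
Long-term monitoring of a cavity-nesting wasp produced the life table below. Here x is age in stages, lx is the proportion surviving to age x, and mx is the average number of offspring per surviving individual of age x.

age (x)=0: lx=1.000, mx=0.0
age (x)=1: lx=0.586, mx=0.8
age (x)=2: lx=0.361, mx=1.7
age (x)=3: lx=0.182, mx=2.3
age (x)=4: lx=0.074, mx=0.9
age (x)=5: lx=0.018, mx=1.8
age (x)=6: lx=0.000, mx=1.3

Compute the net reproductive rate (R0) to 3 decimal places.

1.600

lx·mx by age: 0, 0.4688, 0.6137, 0.4186, 0.0666, 0.0324, 0
R0 = Σ lx·mx = 1.6001 → 1.600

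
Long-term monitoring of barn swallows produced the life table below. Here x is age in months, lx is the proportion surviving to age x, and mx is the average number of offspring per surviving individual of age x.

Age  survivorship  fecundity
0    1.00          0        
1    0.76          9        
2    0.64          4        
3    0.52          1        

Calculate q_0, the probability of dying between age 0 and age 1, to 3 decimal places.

q_0 = (l_0 − l_1) / l_0 = (1 − 0.76) / 1
     = 0.24 / 1 = 0.24 → 0.240

0.240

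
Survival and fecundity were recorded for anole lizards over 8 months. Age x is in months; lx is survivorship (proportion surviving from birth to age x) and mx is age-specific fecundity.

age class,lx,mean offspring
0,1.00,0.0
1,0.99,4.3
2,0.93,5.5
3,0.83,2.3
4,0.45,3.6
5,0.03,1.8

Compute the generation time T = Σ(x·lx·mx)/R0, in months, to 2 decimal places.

2.08

lx·mx: 0, 4.257, 5.115, 1.909, 1.62, 0.054 → R0 = 12.955
x·lx·mx: 0, 4.257, 10.23, 5.727, 6.48, 0.27 → Σ = 26.964
T = 26.964 / 12.955 = 2.081359… → 2.08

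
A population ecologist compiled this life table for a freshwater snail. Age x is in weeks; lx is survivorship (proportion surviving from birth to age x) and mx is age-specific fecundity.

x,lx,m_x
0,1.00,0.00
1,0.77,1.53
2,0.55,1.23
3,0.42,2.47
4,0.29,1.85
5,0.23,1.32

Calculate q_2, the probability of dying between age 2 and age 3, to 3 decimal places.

0.236

q_2 = (l_2 − l_3) / l_2 = (0.55 − 0.42) / 0.55
     = 0.13 / 0.55 = 0.236364… → 0.236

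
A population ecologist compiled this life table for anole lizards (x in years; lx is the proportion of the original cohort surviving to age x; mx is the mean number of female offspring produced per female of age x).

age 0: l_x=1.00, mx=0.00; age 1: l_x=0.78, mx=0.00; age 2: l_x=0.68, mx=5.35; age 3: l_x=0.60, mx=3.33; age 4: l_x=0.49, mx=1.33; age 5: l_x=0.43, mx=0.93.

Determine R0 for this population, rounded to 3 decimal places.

6.688

lx·mx by age: 0, 0, 3.638, 1.998, 0.6517, 0.3999
R0 = Σ lx·mx = 6.6876 → 6.688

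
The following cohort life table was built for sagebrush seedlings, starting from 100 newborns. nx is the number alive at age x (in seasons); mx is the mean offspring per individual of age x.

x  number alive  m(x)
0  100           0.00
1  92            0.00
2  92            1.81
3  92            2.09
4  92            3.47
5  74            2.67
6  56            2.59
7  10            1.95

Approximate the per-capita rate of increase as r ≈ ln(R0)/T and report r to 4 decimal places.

0.5826

lx = nx/n0 = nx/100: 1, 0.92, 0.92, 0.92, 0.92, 0.74, 0.56, 0.1
R0 = Σ lx·mx = 0 + 0 + 1.6652 + 1.9228 + 3.1924 + 1.9758 + 1.4504 + 0.195 = 10.4016
Σ x·lx·mx = 41.8148; T = 41.8148/10.4016 = 4.02004…
r ≈ ln(R0)/T = ln(10.4016)/4.02004… = 0.582572… → 0.5826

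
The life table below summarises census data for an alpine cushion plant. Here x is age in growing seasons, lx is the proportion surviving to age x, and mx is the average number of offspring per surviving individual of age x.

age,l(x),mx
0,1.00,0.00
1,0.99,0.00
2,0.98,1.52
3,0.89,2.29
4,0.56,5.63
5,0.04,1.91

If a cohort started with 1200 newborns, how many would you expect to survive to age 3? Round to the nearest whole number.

1068

Expected survivors = N0 · l_3 = 1200 × 0.89 = 1068 → 1068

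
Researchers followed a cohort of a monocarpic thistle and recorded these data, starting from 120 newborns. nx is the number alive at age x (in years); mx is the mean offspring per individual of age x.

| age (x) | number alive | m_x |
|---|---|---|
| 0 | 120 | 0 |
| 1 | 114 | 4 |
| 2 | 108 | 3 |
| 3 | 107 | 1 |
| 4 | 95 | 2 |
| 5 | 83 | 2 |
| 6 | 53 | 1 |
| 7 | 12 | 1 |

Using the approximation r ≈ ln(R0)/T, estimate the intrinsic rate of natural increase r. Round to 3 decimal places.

lx = nx/n0 = nx/120: 1, 0.95, 0.9, 0.89167…, 0.79167…, 0.69167…, 0.44167…, 0.1
R0 = Σ lx·mx = 0 + 3.8 + 2.7 + 0.89167… + 1.58333… + 1.38333… + 0.44167… + 0.1 = 10.9…
Σ x·lx·mx = 28.475…; T = 28.475…/10.9… = 2.61239…
r ≈ ln(R0)/T = ln(10.9…)/2.61239… = 0.9144… → 0.914

0.914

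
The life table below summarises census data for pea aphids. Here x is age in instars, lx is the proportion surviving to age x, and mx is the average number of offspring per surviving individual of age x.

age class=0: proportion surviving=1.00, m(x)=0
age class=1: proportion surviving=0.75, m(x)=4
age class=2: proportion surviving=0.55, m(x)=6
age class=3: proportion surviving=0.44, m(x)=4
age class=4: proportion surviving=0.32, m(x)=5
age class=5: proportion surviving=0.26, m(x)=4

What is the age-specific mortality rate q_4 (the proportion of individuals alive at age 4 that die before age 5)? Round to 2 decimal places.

0.19

q_4 = (l_4 − l_5) / l_4 = (0.32 − 0.26) / 0.32
     = 0.06 / 0.32 = 0.1875 → 0.19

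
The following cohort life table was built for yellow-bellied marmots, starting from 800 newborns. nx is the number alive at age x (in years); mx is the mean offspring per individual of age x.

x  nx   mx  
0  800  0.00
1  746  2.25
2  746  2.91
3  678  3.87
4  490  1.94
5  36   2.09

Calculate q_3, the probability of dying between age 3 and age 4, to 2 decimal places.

0.28

lx = nx/n0 = nx/800: 1, 0.9325, 0.9325, 0.8475, 0.6125, 0.045
q_3 = (l_3 − l_4) / l_3 = (0.8475 − 0.6125) / 0.8475
     = 0.235 / 0.8475 = 0.277286… → 0.28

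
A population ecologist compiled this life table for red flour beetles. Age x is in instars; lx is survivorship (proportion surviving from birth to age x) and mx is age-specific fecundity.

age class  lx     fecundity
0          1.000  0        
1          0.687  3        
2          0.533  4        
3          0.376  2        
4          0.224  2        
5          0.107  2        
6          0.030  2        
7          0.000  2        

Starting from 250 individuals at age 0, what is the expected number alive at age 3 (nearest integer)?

94

Expected survivors = N0 · l_3 = 250 × 0.376 = 94 → 94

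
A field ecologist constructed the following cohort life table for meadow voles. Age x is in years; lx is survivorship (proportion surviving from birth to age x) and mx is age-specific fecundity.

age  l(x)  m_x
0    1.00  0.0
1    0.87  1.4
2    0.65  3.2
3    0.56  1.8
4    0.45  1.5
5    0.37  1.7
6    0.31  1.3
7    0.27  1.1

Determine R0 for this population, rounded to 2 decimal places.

6.31

lx·mx by age: 0, 1.218, 2.08, 1.008, 0.675, 0.629, 0.403, 0.297
R0 = Σ lx·mx = 6.31 → 6.31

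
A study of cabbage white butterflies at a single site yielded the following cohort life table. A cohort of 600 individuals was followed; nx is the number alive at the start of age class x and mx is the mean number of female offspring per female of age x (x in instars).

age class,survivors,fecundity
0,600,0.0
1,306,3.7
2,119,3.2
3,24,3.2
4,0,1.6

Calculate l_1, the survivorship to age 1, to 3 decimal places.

l_1 = n_1/n_0 = 306/600 = 0.51 → 0.510

0.510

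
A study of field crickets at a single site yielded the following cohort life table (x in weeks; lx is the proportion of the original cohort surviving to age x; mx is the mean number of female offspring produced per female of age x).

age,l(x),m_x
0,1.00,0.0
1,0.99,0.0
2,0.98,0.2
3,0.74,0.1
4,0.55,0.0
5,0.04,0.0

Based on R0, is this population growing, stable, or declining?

R0 = Σ lx·mx = 0 + 0 + 0.196 + 0.074 + 0 + 0 = 0.27
R0 < 1, so the population is declining.

declining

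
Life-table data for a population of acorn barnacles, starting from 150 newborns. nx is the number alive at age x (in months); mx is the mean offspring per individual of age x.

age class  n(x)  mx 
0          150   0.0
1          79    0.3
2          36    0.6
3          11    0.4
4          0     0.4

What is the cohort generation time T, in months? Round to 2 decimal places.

lx = nx/n0 = nx/150: 1, 0.52667…, 0.24, 0.07333…, 0
lx·mx: 0, 0.158…, 0.144, 0.029333…, 0 → R0 = 0.331333…
x·lx·mx: 0, 0.158…, 0.288, 0.088…, 0 → Σ = 0.534…
T = 0.534… / 0.331333… = 1.61167… → 1.61

1.61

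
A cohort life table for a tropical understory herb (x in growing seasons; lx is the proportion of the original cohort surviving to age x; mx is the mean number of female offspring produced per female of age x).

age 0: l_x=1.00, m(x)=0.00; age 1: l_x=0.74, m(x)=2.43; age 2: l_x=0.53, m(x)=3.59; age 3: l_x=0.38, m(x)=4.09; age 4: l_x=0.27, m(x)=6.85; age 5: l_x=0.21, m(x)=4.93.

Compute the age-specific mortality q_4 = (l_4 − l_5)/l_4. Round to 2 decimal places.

0.22

q_4 = (l_4 − l_5) / l_4 = (0.27 − 0.21) / 0.27
     = 0.06 / 0.27 = 0.222222… → 0.22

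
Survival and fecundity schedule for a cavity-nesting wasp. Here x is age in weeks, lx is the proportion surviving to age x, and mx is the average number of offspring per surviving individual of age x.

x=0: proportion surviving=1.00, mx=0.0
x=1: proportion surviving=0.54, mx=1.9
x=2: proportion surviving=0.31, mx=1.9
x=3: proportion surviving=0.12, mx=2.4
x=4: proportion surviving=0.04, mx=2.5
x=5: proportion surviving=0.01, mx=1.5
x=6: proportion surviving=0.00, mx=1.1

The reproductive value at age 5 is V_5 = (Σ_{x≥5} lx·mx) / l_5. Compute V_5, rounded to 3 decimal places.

1.500

lx·mx for x ≥ 5: 0.015, 0 → sum = 0.015
V_5 = 0.015 / l_5 = 0.015 / 0.01 = 1.5 → 1.500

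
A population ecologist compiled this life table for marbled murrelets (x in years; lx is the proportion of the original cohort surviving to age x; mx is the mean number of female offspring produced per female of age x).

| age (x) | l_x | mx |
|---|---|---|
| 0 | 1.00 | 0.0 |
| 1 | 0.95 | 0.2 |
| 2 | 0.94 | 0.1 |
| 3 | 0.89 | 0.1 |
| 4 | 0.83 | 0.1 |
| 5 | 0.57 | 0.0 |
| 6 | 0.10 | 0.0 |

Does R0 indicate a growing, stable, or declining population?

R0 = Σ lx·mx = 0 + 0.19 + 0.094 + 0.089 + 0.083 + 0 + 0 = 0.456
R0 < 1, so the population is declining.

declining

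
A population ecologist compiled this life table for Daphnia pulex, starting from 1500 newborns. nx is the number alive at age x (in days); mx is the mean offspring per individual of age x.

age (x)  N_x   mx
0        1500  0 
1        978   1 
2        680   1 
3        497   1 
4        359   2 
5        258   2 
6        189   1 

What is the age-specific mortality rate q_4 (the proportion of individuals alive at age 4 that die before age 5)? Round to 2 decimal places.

0.28

lx = nx/n0 = nx/1500: 1, 0.652, 0.45333…, 0.33133…, 0.23933…, 0.172, 0.126
q_4 = (l_4 − l_5) / l_4 = (0.239333… − 0.172) / 0.239333…
     = 0.067333… / 0.239333… = 0.281337… → 0.28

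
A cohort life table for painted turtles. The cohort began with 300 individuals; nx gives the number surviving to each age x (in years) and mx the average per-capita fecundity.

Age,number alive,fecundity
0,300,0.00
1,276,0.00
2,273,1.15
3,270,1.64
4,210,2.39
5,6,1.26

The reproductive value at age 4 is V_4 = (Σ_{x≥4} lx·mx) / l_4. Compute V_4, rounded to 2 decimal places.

2.43

lx = nx/n0 = nx/300: 1, 0.92, 0.91, 0.9, 0.7, 0.02
lx·mx for x ≥ 4: 1.673, 0.0252 → sum = 1.6982
V_4 = 1.6982 / l_4 = 1.6982 / 0.7 = 2.426 → 2.43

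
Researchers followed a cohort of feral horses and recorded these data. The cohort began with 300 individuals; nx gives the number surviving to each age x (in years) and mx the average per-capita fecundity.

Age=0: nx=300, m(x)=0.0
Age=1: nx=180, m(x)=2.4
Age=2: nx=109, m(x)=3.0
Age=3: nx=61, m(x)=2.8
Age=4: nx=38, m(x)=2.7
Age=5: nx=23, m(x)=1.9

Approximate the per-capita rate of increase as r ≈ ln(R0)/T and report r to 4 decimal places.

0.6171

lx = nx/n0 = nx/300: 1, 0.6, 0.36333…, 0.20333…, 0.12667…, 0.07667…
R0 = Σ lx·mx = 0 + 1.44 + 1.09… + 0.56933… + 0.342… + 0.14567… = 3.587…
Σ x·lx·mx = 7.424333…; T = 7.424333…/3.587… = 2.06979…
r ≈ ln(R0)/T = ln(3.587…)/2.06979… = 0.617124… → 0.6171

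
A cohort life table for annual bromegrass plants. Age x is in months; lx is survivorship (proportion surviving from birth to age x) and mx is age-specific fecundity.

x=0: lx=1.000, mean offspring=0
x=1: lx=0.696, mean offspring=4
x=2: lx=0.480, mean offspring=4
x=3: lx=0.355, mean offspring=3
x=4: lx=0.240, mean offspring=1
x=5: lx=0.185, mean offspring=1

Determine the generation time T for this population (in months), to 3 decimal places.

lx·mx: 0, 2.784, 1.92, 1.065, 0.24, 0.185 → R0 = 6.194
x·lx·mx: 0, 2.784, 3.84, 3.195, 0.96, 0.925 → Σ = 11.704
T = 11.704 / 6.194 = 1.889571… → 1.890

1.890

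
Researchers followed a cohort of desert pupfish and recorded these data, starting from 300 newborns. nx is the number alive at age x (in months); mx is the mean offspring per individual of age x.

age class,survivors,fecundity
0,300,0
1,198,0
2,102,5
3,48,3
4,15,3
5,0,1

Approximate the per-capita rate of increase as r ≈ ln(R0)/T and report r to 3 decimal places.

lx = nx/n0 = nx/300: 1, 0.66, 0.34, 0.16, 0.05, 0
R0 = Σ lx·mx = 0 + 0 + 1.7 + 0.48 + 0.15 + 0 = 2.33
Σ x·lx·mx = 5.44; T = 5.44/2.33 = 2.33476…
r ≈ ln(R0)/T = ln(2.33)/2.33476… = 0.36229… → 0.362

0.362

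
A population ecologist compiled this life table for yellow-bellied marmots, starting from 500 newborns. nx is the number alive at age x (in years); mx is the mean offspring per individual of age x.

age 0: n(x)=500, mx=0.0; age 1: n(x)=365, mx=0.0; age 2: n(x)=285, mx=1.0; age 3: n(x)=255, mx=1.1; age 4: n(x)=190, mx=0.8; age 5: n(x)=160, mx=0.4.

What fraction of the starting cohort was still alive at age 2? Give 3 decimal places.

0.570

l_2 = n_2/n_0 = 285/500 = 0.57 → 0.570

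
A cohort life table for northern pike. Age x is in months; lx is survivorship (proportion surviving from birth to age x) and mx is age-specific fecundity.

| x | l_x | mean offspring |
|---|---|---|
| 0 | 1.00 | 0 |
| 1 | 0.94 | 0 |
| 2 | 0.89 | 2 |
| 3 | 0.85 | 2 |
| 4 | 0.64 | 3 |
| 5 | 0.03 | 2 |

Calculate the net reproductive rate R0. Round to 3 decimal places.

lx·mx by age: 0, 0, 1.78, 1.7, 1.92, 0.06
R0 = Σ lx·mx = 5.46 → 5.460

5.460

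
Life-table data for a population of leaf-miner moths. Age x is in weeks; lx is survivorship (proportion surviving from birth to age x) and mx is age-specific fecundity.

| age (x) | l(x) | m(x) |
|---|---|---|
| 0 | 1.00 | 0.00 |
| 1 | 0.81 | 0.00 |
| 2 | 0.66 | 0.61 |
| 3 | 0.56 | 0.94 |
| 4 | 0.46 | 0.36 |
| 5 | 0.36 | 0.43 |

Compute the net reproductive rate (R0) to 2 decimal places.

1.25

lx·mx by age: 0, 0, 0.4026, 0.5264, 0.1656, 0.1548
R0 = Σ lx·mx = 1.2494 → 1.25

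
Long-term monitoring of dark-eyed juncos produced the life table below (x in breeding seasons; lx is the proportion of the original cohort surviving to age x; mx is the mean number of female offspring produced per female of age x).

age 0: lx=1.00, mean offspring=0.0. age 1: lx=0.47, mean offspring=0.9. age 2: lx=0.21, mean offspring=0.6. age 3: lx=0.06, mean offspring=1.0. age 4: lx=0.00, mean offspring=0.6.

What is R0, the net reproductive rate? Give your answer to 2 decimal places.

lx·mx by age: 0, 0.423, 0.126, 0.06, 0
R0 = Σ lx·mx = 0.609 → 0.61

0.61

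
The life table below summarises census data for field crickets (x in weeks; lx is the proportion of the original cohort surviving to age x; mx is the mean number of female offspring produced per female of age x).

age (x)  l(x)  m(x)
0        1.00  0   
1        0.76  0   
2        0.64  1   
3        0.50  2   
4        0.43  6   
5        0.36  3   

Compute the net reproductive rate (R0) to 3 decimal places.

lx·mx by age: 0, 0, 0.64, 1, 2.58, 1.08
R0 = Σ lx·mx = 5.3 → 5.300

5.300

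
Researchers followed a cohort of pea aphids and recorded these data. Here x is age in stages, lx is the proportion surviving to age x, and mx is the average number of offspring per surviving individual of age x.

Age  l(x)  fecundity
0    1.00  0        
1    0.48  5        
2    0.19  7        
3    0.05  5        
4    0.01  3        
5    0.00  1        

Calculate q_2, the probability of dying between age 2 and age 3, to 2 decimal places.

0.74

q_2 = (l_2 − l_3) / l_2 = (0.19 − 0.05) / 0.19
     = 0.14 / 0.19 = 0.736842… → 0.74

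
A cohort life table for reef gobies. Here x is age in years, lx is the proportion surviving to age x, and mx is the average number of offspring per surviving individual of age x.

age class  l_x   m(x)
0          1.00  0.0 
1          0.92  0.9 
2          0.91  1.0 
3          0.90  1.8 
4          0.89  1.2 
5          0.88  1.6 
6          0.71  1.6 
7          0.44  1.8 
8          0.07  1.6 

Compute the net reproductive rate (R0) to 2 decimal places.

7.87

lx·mx by age: 0, 0.828, 0.91, 1.62, 1.068, 1.408, 1.136, 0.792, 0.112
R0 = Σ lx·mx = 7.874 → 7.87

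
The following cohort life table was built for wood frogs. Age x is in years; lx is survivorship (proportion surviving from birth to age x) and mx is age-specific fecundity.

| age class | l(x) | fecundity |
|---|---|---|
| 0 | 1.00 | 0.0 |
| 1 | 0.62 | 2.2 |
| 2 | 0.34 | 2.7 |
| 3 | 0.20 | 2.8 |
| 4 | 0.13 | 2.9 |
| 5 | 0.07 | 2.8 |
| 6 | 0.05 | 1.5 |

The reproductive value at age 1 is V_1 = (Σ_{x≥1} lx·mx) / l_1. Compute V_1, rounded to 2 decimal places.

lx·mx for x ≥ 1: 1.364, 0.918, 0.56, 0.377, 0.196, 0.075 → sum = 3.49
V_1 = 3.49 / l_1 = 3.49 / 0.62 = 5.629032… → 5.63

5.63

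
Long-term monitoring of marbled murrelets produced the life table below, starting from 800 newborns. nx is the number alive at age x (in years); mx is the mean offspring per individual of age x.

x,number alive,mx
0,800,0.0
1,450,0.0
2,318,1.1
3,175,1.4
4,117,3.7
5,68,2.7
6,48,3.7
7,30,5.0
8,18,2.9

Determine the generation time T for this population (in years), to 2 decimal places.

lx = nx/n0 = nx/800: 1, 0.5625, 0.3975, 0.21875, 0.14625, 0.085, 0.06, 0.0375, 0.0225
lx·mx: 0, 0, 0.43725, 0.30625, 0.541125, 0.2295, 0.222, 0.1875, 0.06525 → R0 = 1.988875
x·lx·mx: 0, 0, 0.8745, 0.91875, 2.1645, 1.1475, 1.332, 1.3125, 0.522 → Σ = 8.27175
T = 8.27175 / 1.988875 = 4.159009… → 4.16

4.16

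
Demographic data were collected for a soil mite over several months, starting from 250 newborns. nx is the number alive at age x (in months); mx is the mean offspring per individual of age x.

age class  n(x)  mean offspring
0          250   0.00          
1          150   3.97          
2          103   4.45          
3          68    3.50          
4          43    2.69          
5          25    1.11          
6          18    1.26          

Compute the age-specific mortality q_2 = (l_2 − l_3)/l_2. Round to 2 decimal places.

0.34

lx = nx/n0 = nx/250: 1, 0.6, 0.412, 0.272, 0.172, 0.1, 0.072
q_2 = (l_2 − l_3) / l_2 = (0.412 − 0.272) / 0.412
     = 0.14 / 0.412 = 0.339806… → 0.34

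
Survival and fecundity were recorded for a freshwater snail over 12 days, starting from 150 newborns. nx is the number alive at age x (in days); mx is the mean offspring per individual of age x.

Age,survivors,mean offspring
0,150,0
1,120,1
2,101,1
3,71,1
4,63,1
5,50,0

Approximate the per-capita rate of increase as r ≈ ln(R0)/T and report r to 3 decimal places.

lx = nx/n0 = nx/150: 1, 0.8, 0.67333…, 0.47333…, 0.42, 0.33333…
R0 = Σ lx·mx = 0 + 0.8 + 0.67333… + 0.47333… + 0.42 + 0 = 2.366667…
Σ x·lx·mx = 5.246667…; T = 5.246667…/2.366667… = 2.2169…
r ≈ ln(R0)/T = ln(2.366667…)/2.2169… = 0.3886… → 0.389

0.389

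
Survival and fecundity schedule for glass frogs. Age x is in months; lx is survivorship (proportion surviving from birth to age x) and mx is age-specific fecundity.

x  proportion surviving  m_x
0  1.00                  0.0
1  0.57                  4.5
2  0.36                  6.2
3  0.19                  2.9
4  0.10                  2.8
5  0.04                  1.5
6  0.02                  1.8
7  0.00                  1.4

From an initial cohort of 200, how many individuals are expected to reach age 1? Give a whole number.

114

Expected survivors = N0 · l_1 = 200 × 0.57 = 114 → 114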